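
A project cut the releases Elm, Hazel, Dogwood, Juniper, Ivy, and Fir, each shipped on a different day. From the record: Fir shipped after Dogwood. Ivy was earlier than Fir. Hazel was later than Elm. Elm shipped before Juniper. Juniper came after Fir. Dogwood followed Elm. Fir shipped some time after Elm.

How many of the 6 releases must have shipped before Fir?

Directly stated before Fir: Dogwood, Elm, and Ivy.
No chain forces Juniper (or any of the others) ahead of Fir.
That's Dogwood, Elm, and Ivy — 3 in all.

3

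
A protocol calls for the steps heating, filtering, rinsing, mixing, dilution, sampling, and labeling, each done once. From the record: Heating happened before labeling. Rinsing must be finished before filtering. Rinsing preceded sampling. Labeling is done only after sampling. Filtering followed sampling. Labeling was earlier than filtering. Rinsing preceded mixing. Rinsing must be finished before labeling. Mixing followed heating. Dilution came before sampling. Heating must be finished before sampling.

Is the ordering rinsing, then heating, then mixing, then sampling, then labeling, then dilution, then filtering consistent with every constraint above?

The constraints require dilution before sampling, but in the proposed sequence sampling appears ahead of dilution. That one violation is enough.

no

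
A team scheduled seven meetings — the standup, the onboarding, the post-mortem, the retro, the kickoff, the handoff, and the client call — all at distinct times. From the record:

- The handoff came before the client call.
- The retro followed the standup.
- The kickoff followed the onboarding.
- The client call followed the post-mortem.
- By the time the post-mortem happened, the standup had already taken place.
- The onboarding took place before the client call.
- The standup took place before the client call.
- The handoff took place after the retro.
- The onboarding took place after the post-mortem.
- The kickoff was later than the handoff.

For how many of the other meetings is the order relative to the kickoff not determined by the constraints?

1

Forced before the kickoff: the handoff, the onboarding, the post-mortem, the retro, and the standup.
That leaves the client call with no forced order relative to the kickoff — 1.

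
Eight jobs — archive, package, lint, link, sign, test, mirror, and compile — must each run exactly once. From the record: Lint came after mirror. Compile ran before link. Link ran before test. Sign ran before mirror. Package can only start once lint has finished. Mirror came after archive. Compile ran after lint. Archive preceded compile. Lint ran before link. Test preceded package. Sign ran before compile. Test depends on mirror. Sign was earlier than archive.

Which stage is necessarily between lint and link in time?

Tracing the constraints gives lint → compile → link, so compile sits after lint and before link.
No other stage is forced both after lint and before link.

compile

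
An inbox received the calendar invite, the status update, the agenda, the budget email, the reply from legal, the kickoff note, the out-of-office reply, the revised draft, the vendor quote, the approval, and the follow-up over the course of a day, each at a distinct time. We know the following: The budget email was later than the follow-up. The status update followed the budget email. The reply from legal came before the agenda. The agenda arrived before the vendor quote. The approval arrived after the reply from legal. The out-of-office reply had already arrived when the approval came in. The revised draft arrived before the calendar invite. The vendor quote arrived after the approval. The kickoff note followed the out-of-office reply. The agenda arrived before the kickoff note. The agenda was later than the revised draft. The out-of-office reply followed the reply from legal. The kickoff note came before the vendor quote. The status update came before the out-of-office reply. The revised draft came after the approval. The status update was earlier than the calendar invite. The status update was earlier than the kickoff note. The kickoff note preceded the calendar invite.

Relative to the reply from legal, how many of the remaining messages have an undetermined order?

Forced after the reply from legal: the agenda, the approval, the calendar invite, the kickoff note, the out-of-office reply, the revised draft, and the vendor quote.
That leaves the budget email, the follow-up, and the status update with no forced order relative to the reply from legal — 3.

3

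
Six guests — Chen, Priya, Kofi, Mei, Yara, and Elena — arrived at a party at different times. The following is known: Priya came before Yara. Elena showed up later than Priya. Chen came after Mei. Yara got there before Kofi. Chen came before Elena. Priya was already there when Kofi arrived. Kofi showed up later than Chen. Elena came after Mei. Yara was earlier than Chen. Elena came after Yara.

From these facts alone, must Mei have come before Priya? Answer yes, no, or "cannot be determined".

cannot be determined

No chain of stated constraints runs from Mei to Priya, and none runs from Priya to Mei either.
So the relative order of Mei and Priya is not fixed by the given facts.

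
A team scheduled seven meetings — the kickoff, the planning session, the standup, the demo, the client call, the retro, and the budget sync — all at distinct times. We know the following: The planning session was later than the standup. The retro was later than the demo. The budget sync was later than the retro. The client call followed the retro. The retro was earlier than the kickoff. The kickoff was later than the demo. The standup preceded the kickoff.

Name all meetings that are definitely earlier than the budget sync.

Directly stated before the budget sync: the retro.
The demo reaches the budget sync via the demo → the retro → the budget sync.

the demo, the retro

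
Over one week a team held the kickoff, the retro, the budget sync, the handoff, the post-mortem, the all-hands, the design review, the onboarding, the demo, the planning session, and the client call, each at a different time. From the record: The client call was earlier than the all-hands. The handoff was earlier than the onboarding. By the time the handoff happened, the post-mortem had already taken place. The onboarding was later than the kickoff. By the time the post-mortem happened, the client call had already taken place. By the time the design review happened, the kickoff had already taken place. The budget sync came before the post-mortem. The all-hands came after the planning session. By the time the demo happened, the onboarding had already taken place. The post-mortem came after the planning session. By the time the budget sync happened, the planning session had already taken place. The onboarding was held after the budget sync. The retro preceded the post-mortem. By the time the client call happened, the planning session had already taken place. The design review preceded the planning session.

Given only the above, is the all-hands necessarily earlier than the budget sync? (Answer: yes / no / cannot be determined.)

cannot be determined

No chain of stated constraints runs from the all-hands to the budget sync, and none runs from the budget sync to the all-hands either.
So the relative order of the all-hands and the budget sync is not fixed by the given facts.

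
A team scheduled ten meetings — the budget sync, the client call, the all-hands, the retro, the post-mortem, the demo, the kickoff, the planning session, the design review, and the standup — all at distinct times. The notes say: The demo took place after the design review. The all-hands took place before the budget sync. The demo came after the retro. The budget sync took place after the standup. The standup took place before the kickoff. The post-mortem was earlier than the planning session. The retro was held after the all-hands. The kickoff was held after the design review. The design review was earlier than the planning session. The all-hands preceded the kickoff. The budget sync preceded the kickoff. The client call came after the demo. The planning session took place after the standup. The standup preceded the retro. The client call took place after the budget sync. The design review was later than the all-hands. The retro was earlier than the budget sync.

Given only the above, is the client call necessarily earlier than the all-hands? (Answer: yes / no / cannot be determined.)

Tracing the constraints gives the all-hands → the budget sync → the client call, so the all-hands must come before the client call.
That means the client call cannot be before the all-hands.

no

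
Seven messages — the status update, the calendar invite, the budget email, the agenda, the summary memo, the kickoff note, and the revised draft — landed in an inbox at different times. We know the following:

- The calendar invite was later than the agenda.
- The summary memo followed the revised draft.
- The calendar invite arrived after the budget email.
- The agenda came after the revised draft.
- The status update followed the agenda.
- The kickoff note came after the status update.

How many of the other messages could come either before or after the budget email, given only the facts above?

Forced after the budget email: the calendar invite.
That leaves the agenda, the kickoff note, the revised draft, the status update, and the summary memo with no forced order relative to the budget email — 5.

5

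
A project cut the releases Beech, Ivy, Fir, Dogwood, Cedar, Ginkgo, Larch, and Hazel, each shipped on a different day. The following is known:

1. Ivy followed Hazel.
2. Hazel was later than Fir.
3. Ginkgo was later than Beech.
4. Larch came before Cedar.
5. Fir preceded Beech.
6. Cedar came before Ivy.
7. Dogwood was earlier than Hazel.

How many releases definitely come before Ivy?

5

Directly stated before Ivy: Cedar and Hazel.
Dogwood reaches Ivy via Dogwood → Hazel → Ivy.
Fir reaches Ivy via Fir → Hazel → Ivy.
Larch reaches Ivy via Larch → Cedar → Ivy.
No chain forces Beech (or any of the others) ahead of Ivy.
That's Cedar, Dogwood, Fir, Hazel, and Larch — 5 in all.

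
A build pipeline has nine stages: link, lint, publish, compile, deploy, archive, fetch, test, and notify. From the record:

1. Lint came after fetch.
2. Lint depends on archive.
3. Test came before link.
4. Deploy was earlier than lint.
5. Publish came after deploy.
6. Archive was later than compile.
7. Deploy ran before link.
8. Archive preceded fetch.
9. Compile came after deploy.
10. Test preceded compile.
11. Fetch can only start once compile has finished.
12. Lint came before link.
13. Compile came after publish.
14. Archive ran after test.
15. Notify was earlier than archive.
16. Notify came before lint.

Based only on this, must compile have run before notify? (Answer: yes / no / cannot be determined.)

No chain of stated constraints runs from compile to notify, and none runs from notify to compile either.
So the relative order of compile and notify is not fixed by the given facts.

cannot be determined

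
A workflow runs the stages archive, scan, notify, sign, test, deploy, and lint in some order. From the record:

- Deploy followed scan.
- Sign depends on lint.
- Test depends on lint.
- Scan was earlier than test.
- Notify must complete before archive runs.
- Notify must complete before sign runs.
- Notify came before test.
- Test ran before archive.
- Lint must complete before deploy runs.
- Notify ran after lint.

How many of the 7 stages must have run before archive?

4

Directly stated before archive: notify and test.
Lint reaches archive via lint → notify → archive.
Scan reaches archive via scan → test → archive.
That's lint, notify, scan, and test — 4 in all.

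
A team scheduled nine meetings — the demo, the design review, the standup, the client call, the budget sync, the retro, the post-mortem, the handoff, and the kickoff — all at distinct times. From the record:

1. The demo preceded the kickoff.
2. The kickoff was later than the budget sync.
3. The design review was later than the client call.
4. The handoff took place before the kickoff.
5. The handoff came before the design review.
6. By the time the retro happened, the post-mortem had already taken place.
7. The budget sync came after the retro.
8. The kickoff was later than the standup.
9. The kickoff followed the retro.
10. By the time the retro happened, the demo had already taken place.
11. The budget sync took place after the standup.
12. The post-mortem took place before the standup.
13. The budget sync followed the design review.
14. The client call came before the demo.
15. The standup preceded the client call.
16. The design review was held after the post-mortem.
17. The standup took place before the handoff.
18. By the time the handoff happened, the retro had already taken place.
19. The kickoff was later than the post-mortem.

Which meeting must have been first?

the post-mortem

The post-mortem has a chain of constraints placing it before every other meeting, so the post-mortem must be first.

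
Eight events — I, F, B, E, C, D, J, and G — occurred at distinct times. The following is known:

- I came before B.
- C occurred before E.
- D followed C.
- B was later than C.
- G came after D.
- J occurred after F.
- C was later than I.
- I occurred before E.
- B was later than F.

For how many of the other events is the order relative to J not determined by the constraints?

Forced before J: F.
That leaves B, C, D, E, G, and I with no forced order relative to J — 6.

6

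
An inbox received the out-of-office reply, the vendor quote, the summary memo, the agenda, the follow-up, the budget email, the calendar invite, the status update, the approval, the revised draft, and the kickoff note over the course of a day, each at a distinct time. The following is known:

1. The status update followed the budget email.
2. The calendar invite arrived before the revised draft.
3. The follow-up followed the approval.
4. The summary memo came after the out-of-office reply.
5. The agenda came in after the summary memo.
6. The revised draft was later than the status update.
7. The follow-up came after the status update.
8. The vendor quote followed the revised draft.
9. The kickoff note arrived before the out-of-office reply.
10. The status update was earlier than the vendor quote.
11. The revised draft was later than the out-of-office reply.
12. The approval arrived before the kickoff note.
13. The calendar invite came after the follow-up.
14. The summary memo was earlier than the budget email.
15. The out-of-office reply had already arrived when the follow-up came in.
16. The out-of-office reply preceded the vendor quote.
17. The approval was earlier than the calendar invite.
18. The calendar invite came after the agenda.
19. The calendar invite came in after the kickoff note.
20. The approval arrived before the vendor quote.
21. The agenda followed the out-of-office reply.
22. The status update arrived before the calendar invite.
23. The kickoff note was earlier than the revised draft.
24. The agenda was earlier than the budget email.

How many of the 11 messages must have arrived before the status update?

6

Directly stated before the status update: the budget email.
The agenda reaches the status update via the agenda → the budget email → the status update.
The approval reaches the status update via the approval → the kickoff note → the out-of-office reply → the summary memo → the budget email → the status update.
The kickoff note reaches the status update via the kickoff note → the out-of-office reply → the summary memo → the budget email → the status update.
Likewise the out-of-office reply and the summary memo each reach the status update by chaining the stated constraints.
No chain forces the revised draft (or any of the others) ahead of the status update.
That's the agenda, the approval, the budget email, the kickoff note, the out-of-office reply, and the summary memo — 6 in all.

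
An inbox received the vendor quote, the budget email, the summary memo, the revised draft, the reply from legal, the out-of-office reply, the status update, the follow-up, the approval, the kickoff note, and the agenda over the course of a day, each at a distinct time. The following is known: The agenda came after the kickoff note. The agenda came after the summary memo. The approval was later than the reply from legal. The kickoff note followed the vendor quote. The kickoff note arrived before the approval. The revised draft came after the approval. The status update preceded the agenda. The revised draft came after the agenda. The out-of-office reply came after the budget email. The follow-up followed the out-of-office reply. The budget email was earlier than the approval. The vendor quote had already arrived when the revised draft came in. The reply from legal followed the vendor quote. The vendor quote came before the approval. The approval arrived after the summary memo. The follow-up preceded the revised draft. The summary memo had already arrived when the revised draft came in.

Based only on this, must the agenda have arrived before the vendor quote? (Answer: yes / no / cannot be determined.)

Tracing the constraints gives the vendor quote → the kickoff note → the agenda, so the vendor quote must come before the agenda.
That means the agenda cannot be before the vendor quote.

no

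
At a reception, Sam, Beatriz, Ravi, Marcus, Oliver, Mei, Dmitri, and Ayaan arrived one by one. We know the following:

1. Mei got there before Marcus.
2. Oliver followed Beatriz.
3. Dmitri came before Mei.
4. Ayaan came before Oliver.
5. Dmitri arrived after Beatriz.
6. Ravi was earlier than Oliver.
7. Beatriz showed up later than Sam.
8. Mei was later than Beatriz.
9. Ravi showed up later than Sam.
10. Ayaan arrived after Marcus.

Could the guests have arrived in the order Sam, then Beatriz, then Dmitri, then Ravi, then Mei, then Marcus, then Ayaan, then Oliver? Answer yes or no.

yes

Check each stated constraint against the proposed order — e.g. Ravi is ahead of Oliver; Beatriz is ahead of Oliver. Every pair is in the required order; nothing is violated.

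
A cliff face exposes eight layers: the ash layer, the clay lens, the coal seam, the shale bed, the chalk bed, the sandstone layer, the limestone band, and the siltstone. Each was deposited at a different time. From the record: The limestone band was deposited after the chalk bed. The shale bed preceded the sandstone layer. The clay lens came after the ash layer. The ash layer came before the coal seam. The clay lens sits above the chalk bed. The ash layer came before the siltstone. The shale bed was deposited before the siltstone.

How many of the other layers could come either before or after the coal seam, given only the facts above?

6

Forced before the coal seam: the ash layer.
That leaves the chalk bed, the clay lens, the limestone band, the sandstone layer, the shale bed, and the siltstone with no forced order relative to the coal seam — 6.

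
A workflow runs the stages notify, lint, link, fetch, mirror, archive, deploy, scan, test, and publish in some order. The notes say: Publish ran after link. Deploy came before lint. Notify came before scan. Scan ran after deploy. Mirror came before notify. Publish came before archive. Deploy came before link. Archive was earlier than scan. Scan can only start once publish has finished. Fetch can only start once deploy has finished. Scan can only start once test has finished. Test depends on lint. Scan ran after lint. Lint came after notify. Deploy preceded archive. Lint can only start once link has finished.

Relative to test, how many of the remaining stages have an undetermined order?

Forced before test: deploy, link, lint, mirror, and notify; forced after test: scan.
That leaves archive, fetch, and publish with no forced order relative to test — 3.

3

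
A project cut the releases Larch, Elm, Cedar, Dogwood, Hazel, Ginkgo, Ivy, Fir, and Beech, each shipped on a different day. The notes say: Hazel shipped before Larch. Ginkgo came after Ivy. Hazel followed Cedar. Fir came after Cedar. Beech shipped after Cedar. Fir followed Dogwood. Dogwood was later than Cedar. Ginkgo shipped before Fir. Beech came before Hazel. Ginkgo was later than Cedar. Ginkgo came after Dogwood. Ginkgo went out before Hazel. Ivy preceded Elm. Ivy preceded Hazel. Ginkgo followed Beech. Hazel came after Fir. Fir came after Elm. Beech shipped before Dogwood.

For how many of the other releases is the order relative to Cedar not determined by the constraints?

Forced after Cedar: Beech, Dogwood, Fir, Ginkgo, Hazel, and Larch.
That leaves Elm and Ivy with no forced order relative to Cedar — 2.

2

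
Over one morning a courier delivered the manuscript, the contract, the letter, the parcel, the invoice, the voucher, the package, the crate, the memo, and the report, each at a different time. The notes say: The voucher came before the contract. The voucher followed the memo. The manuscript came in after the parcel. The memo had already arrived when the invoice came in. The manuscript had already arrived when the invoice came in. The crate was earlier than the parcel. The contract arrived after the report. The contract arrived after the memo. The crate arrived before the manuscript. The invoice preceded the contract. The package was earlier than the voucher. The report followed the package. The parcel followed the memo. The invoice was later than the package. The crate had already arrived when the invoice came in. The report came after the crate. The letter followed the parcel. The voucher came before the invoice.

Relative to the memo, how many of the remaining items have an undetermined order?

3

Forced after the memo: the contract, the invoice, the letter, the manuscript, the parcel, and the voucher.
That leaves the crate, the package, and the report with no forced order relative to the memo — 3.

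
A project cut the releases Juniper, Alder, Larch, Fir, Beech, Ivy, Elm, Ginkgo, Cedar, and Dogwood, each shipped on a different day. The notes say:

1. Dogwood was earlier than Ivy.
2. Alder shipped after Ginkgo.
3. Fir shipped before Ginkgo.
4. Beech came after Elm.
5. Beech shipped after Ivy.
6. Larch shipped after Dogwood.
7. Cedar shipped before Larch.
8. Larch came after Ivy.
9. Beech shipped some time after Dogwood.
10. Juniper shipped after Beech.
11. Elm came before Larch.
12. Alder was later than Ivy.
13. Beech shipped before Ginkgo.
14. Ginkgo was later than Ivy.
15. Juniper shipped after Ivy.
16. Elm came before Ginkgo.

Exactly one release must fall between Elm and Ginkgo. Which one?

Beech

Tracing the constraints gives Elm → Beech → Ginkgo, so Beech sits after Elm and before Ginkgo.
No other release is forced both after Elm and before Ginkgo.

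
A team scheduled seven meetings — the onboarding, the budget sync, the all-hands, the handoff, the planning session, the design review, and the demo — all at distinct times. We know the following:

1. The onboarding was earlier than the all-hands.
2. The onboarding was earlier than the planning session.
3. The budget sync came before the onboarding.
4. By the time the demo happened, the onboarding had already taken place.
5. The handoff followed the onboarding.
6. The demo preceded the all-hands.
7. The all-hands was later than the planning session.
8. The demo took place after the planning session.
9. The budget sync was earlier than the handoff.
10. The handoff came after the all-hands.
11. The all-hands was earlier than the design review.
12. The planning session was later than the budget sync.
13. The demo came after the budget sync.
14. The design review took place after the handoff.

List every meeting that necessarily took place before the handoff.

the all-hands, the budget sync, the demo, the onboarding, the planning session

Directly stated before the handoff: the all-hands, the budget sync, and the onboarding.
The demo reaches the handoff via the demo → the all-hands → the handoff.
The planning session reaches the handoff via the planning session → the all-hands → the handoff.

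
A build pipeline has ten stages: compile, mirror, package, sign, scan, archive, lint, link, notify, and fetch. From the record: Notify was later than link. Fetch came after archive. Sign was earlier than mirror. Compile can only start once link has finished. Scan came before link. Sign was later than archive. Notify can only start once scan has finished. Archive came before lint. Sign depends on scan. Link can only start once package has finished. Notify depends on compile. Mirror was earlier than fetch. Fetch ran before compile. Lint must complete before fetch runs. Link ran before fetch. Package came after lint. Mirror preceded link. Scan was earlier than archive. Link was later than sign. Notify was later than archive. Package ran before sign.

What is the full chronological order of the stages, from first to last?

The constraints fix every adjacent pair, so only one ordering works:
scan → archive → lint → package → sign → mirror → link → fetch → compile → notify.

scan, archive, lint, package, sign, mirror, link, fetch, compile, notify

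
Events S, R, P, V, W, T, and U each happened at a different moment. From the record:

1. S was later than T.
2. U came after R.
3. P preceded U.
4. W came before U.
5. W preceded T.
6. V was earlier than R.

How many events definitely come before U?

Directly stated before U: P, R, and W.
V reaches U via V → R → U.
No chain forces S (or any of the others) ahead of U.
That's P, R, V, and W — 4 in all.

4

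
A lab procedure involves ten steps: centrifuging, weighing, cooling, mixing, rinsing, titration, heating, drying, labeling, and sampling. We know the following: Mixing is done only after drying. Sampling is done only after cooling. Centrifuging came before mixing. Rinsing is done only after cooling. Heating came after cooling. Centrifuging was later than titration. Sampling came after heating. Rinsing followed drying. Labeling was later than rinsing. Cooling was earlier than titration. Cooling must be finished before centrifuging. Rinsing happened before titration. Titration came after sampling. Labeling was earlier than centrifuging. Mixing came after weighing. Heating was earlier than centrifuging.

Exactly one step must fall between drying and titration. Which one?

Tracing the constraints gives drying → rinsing → titration, so rinsing sits after drying and before titration.
No other step is forced both after drying and before titration.

rinsing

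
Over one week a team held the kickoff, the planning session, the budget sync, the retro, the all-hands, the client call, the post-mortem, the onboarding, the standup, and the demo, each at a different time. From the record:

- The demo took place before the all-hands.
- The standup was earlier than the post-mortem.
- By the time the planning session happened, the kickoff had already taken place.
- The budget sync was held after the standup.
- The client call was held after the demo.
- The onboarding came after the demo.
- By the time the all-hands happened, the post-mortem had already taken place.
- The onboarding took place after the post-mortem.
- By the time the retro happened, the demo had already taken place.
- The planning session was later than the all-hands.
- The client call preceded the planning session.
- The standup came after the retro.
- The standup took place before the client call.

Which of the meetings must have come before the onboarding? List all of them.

the demo, the post-mortem, the retro, the standup

Directly stated before the onboarding: the demo and the post-mortem.
The retro reaches the onboarding via the retro → the standup → the post-mortem → the onboarding.
The standup reaches the onboarding via the standup → the post-mortem → the onboarding.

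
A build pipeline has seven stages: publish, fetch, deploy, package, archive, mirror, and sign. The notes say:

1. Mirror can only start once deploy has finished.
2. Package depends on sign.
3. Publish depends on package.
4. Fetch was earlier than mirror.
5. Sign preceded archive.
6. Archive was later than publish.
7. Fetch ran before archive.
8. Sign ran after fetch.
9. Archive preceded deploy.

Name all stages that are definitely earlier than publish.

Directly stated before publish: package.
Fetch reaches publish via fetch → sign → package → publish.
Sign reaches publish via sign → package → publish.

fetch, package, sign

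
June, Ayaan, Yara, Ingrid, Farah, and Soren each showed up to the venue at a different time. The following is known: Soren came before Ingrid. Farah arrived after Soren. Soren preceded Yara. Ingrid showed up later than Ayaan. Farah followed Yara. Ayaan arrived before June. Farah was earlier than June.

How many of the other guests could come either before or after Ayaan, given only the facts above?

Forced after Ayaan: Ingrid and June.
That leaves Farah, Soren, and Yara with no forced order relative to Ayaan — 3.

3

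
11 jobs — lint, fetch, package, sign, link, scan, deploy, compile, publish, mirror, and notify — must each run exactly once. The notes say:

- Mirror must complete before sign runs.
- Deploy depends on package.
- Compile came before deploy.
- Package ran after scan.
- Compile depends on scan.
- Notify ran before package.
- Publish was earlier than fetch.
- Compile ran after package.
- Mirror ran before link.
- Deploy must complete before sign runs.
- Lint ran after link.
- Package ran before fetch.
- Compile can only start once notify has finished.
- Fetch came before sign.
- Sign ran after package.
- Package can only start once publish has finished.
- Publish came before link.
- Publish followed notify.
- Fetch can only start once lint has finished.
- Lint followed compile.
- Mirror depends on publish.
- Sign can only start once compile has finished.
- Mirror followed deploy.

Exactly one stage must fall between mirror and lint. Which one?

link

Tracing the constraints gives mirror → link → lint, so link sits after mirror and before lint.
No other stage is forced both after mirror and before lint.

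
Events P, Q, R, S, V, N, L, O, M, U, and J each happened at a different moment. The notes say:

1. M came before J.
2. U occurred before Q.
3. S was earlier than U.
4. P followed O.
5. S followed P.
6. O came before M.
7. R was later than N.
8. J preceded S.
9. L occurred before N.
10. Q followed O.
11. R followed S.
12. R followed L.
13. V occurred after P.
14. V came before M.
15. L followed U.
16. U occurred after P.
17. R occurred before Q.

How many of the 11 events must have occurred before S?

5

Directly stated before S: J and P.
M reaches S via M → J → S.
O reaches S via O → P → S.
V reaches S via V → M → J → S.
That's J, M, O, P, and V — 5 in all.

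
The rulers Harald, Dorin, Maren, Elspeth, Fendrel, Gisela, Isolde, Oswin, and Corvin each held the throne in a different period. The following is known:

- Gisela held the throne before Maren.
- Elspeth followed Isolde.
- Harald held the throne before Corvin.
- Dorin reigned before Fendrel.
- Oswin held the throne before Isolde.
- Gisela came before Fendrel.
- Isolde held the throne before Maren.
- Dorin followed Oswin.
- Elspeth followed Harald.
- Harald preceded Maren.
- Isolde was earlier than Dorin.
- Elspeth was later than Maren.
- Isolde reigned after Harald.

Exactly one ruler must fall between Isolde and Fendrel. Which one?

Tracing the constraints gives Isolde → Dorin → Fendrel, so Dorin sits after Isolde and before Fendrel.
No other ruler is forced both after Isolde and before Fendrel.

Dorin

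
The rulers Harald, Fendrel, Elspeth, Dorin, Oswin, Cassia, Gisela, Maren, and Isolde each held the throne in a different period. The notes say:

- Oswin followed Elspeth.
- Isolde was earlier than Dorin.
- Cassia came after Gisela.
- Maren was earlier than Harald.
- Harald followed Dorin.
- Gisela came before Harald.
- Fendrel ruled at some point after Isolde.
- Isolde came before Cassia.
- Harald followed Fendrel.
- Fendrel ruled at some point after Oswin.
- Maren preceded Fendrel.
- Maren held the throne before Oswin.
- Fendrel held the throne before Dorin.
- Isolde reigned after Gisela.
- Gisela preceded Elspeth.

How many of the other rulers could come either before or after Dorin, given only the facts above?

Forced before Dorin: Elspeth, Fendrel, Gisela, Isolde, Maren, and Oswin; forced after Dorin: Harald.
That leaves Cassia with no forced order relative to Dorin — 1.

1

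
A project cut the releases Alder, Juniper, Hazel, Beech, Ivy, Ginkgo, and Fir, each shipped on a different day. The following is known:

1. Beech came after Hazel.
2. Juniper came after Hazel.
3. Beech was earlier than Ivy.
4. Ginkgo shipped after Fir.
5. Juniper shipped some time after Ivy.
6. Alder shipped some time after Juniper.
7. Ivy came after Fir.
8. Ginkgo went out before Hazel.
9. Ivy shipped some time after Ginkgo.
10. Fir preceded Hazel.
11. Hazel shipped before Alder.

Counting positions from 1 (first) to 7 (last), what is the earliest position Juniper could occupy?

6

Beech, Fir, Ginkgo, Hazel, and Ivy must all come before Juniper — 5 forced predecessors.
Nothing else is forced ahead of Juniper, so its earliest slot is position 5 + 1 = 6.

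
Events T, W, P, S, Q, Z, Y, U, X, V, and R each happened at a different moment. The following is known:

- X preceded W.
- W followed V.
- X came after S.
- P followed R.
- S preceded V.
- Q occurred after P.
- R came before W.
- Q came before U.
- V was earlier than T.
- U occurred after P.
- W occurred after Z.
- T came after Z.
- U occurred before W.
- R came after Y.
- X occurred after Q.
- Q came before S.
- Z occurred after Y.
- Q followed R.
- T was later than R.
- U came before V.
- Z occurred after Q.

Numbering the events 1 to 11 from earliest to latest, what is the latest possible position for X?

X must come before W — 1 event forced after it.
Everything else can be placed before X in some valid order, so X can sit as late as position 11 − 1 = 10.

10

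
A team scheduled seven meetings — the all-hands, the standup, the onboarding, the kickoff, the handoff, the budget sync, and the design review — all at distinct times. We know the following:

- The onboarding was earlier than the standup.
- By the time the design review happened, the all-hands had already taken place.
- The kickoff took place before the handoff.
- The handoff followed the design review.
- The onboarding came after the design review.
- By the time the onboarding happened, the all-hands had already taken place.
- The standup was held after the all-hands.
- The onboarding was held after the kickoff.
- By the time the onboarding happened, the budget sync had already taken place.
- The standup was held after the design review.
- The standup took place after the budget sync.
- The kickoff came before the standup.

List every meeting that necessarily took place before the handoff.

Directly stated before the handoff: the design review and the kickoff.
The all-hands reaches the handoff via the all-hands → the design review → the handoff.

the all-hands, the design review, the kickoff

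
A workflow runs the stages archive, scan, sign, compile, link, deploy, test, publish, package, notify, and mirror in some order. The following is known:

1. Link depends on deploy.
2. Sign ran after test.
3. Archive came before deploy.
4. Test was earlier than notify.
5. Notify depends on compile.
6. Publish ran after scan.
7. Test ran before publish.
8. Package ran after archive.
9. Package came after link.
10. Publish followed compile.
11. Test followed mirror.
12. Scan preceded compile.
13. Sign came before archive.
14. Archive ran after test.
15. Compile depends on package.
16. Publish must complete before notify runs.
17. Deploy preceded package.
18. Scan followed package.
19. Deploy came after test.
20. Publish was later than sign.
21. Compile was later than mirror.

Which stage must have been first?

mirror

Mirror has a chain of constraints placing it before every other stage, so mirror must be first.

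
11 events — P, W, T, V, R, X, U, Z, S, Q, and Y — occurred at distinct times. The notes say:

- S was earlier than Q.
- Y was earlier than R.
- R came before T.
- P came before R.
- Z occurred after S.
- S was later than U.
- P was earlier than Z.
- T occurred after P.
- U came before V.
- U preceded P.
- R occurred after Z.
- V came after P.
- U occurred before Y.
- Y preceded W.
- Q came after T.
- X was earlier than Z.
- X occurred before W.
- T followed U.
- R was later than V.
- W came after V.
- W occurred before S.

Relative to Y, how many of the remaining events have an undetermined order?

3

Forced before Y: U; forced after Y: Q, R, S, T, W, and Z.
That leaves P, V, and X with no forced order relative to Y — 3.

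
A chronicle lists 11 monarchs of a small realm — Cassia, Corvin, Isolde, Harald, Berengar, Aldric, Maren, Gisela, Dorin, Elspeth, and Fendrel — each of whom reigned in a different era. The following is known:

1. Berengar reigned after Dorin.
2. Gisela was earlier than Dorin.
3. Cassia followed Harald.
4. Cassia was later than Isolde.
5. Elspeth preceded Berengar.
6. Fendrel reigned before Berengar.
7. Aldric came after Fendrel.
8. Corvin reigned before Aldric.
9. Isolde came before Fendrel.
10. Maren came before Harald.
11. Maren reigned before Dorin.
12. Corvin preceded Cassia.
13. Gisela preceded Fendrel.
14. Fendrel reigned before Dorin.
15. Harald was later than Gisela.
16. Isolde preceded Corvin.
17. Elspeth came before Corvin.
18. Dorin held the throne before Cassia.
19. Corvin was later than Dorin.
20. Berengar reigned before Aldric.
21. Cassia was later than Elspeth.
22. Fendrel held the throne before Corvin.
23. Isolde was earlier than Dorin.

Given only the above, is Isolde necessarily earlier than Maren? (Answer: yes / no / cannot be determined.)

No chain of stated constraints runs from Isolde to Maren, and none runs from Maren to Isolde either.
So the relative order of Isolde and Maren is not fixed by the given facts.

cannot be determined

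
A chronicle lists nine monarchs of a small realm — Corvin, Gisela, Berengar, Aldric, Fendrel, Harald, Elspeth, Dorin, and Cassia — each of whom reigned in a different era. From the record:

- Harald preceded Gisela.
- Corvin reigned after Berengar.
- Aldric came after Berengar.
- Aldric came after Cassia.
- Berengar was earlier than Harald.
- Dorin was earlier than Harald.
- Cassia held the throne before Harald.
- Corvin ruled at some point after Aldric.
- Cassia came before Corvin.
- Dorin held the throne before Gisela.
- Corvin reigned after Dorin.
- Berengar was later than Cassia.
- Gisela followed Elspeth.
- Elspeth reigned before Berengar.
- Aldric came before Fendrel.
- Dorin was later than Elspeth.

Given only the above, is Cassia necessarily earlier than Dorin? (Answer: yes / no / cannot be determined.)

cannot be determined

No chain of stated constraints runs from Cassia to Dorin, and none runs from Dorin to Cassia either.
So the relative order of Cassia and Dorin is not fixed by the given facts.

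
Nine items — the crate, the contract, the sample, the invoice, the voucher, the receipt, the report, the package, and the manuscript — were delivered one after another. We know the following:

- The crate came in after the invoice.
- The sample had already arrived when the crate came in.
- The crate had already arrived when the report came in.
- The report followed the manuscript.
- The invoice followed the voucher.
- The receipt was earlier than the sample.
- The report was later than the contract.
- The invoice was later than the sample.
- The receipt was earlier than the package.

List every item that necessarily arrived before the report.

the contract, the crate, the invoice, the manuscript, the receipt, the sample, the voucher

Directly stated before the report: the contract, the crate, and the manuscript.
The invoice reaches the report via the invoice → the crate → the report.
The receipt reaches the report via the receipt → the sample → the crate → the report.
The sample reaches the report via the sample → the crate → the report.
Likewise the voucher reaches the report by chaining the stated constraints.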